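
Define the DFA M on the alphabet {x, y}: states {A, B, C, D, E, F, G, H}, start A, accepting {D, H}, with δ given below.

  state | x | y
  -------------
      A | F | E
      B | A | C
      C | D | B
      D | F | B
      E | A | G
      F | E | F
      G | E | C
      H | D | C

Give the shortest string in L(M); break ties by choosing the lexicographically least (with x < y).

A breadth-first search from A reaches an accepting state first via the path A → E → G → C → D on input yyyx.
No string of length < 4 is accepted (BFS exhausts all shorter strings without reaching an accepting state), and yyyx is the lexicographically least accepting string of length 4.

yyyx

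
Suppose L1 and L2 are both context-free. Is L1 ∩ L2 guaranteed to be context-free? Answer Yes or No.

No

{aⁿbⁿcᵐ : m,n≥0} and {aᵐbⁿcⁿ : m,n≥0} are both context-free, but their intersection {aⁿbⁿcⁿ : n≥0} is not (pumping lemma).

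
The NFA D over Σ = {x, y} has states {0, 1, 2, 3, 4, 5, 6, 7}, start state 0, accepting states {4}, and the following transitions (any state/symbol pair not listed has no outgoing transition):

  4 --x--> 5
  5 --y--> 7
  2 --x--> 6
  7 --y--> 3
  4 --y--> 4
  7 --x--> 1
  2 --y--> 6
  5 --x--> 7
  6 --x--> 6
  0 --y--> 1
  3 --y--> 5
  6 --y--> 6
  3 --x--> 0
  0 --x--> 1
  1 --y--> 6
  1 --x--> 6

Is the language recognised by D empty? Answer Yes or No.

Yes

The states reachable from the start state are {0, 1, 6}.
None of the accepting states {4} is reachable, so no string is accepted and L(D) = ∅.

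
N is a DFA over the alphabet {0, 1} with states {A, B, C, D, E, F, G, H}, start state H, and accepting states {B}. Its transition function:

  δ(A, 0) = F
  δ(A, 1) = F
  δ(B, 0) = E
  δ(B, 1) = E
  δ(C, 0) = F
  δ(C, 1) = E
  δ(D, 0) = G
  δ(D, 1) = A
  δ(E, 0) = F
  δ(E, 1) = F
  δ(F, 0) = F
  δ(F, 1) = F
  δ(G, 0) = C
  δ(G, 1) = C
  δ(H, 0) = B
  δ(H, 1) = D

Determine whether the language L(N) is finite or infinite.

The useful states (reachable from H and able to reach an accepting state) are {B, H}.
Restricted to these states the transition graph has no cycle, so every accepting path has bounded length and L is finite.

finite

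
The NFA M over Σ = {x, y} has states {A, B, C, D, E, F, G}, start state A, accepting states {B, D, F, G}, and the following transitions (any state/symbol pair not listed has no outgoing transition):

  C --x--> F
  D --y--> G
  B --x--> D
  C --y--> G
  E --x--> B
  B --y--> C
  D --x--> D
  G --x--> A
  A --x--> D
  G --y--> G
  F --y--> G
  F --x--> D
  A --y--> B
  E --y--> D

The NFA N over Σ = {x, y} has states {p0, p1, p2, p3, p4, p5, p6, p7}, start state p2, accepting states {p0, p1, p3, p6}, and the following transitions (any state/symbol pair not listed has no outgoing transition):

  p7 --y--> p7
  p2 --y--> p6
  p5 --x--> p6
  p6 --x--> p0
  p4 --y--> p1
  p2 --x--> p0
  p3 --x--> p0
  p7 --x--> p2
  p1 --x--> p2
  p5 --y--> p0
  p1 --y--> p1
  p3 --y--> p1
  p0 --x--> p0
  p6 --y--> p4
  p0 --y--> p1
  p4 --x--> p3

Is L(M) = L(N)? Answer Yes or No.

Exploring the product automaton M × N from the start pair (A, p2), following both machines on each input symbol, reaches 6 state pairs: (A, p2), (D, p0), (B, p6), (G, p1), (C, p4), (F, p3).
M accepts in {B, D, F, G} and N accepts in {p0, p1, p3, p6}. In every reachable pair the two components are either both accepting — (D, p0), (B, p6), (G, p1), (F, p3) — or both non-accepting, so no string is accepted by exactly one of the machines: L(M) \ L(N) and L(N) \ L(M) are both empty.
Hence every string is accepted by M iff it is accepted by N, and the two languages coincide.

Yes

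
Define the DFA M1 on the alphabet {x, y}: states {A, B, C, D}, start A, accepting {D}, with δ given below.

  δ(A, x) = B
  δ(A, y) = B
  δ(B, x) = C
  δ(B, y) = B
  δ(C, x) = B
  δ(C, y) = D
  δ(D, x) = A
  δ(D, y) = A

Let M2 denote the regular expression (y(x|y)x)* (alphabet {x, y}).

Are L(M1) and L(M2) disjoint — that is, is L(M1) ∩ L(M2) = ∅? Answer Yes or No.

Converting the expression M2 to a DFA (subset construction, then merging equivalent states) gives the minimal DFA with states {r0, r1, r2, r3}, start state r0, accepting states {r0} and transitions r0: x→r1, y→r2; r1: x→r1, y→r1; r2: x→r3, y→r3; r3: x→r0, y→r1.
Exploring the product automaton M1 × M2 from the start pair (A, r0), following both machines on each input symbol, reaches 12 state pairs: (A, r0), (B, r1), (B, r2), (C, r1), (C, r3), (B, r3), (D, r1), (B, r0), (C, r0), (A, r1), (D, r2), (A, r3).
M1 accepts in {D} and M2 accepts in {r0}; no reachable pair has both components accepting, so no string drives both machines to acceptance simultaneously and L(M1) ∩ L(M2) = ∅.
So no string is accepted by both, and the intersection is empty.

Yes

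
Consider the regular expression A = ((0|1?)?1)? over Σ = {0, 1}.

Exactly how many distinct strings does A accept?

The expression has no Kleene star, so L(A) is finite. Expanding the alternatives gives {ε, 1, 01, 11}.
That is 1 of length 0, 1 of length 1, 2 of length 2: 4 strings in all.

4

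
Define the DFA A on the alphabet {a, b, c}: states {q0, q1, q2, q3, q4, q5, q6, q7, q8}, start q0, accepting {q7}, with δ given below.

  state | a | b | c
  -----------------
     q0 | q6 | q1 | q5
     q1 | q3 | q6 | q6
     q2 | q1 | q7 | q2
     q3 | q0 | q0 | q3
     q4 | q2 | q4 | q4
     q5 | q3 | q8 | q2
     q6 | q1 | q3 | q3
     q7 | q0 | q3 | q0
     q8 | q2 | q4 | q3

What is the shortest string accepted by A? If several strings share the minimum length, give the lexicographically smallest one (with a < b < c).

A breadth-first search from q0 reaches an accepting state first via the path q0 → q5 → q2 → q7 on input ccb.
No string of length < 3 is accepted (BFS exhausts all shorter strings without reaching an accepting state), and ccb is the lexicographically least accepting string of length 3.

ccb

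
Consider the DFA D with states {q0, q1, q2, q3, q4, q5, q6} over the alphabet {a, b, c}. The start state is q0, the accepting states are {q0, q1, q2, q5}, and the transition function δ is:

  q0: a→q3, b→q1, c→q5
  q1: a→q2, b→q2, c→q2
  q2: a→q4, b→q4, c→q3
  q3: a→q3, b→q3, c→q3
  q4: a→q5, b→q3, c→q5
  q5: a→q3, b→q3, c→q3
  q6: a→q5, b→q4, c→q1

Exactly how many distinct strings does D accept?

18

The useful subgraph on states {q0, q1, q2, q4, q5} is acyclic, so L(D) is finite; the longest accepting path visits 5 useful states, giving maximum string length 4.
Counting accepting paths from q0 by length: 1 of length 0, 2 of length 1, 3 of length 2, 12 of length 4. Total 18.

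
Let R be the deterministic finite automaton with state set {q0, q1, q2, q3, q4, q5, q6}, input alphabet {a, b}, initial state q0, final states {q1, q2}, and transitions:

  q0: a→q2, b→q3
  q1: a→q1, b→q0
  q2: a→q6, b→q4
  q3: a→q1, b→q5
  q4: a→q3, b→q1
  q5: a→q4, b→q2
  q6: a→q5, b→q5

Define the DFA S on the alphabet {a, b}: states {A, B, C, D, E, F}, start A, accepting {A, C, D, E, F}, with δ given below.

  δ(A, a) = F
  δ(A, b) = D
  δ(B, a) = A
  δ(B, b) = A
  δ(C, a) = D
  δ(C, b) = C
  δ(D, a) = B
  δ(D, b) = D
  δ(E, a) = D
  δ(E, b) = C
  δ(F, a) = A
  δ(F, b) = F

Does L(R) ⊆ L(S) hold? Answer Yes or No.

The string ba is in L(R) but not in L(S).
So L(R) ⊄ L(S).

No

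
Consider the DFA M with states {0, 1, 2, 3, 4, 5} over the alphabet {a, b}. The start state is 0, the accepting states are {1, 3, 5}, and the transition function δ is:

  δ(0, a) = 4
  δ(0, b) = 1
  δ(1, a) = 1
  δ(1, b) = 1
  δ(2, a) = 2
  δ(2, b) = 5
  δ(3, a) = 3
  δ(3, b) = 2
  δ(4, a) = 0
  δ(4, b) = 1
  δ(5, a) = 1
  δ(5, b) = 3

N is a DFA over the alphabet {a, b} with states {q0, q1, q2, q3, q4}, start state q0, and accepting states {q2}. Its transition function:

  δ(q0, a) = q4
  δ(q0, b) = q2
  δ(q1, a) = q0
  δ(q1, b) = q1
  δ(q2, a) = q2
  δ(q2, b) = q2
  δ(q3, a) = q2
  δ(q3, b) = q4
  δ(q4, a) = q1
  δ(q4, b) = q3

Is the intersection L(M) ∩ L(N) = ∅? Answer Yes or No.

No

The string b is accepted by both M and N.
Hence L(M) ∩ L(N) ≠ ∅.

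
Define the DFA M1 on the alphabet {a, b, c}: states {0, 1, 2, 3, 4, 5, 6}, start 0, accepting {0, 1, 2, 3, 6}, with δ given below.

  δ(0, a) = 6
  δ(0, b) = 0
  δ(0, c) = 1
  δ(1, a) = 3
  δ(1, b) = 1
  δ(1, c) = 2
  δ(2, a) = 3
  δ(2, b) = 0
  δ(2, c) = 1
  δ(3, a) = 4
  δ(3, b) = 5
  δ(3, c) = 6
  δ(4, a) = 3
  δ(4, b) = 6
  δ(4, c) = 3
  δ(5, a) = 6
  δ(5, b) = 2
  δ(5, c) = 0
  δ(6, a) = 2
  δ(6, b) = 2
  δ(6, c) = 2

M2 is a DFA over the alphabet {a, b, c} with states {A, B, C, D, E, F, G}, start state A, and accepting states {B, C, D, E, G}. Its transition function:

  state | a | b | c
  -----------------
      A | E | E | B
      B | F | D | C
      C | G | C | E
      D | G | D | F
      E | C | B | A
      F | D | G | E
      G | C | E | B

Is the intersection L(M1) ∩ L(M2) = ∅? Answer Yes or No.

No

The string a is accepted by both M1 and M2.
Hence L(M1) ∩ L(M2) ≠ ∅.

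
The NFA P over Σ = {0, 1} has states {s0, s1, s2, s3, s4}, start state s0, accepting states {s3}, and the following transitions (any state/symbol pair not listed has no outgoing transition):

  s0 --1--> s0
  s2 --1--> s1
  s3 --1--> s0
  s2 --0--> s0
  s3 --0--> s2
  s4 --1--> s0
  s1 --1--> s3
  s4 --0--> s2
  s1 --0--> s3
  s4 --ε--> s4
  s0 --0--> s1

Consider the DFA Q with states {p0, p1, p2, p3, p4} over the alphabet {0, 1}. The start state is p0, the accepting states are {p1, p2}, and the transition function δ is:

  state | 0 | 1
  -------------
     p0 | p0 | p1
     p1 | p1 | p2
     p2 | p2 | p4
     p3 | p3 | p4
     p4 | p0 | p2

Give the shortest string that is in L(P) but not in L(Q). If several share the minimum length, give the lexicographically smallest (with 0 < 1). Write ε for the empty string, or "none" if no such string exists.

00

The string 00 is accepted by P but not by Q.
No shorter string lies in the difference, and 00 is the lexicographically first length-2 string in L(P) \ L(Q).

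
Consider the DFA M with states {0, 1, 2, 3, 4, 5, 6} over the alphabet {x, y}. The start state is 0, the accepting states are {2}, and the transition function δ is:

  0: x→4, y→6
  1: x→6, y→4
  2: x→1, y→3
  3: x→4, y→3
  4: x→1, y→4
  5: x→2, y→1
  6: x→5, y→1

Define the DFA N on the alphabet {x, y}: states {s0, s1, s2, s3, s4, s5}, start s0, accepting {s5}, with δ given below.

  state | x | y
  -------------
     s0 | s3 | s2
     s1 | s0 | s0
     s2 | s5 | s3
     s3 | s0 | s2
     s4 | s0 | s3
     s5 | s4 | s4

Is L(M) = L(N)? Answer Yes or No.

No

The string yxx is accepted by M but rejected by N.
So L(M) ≠ L(N).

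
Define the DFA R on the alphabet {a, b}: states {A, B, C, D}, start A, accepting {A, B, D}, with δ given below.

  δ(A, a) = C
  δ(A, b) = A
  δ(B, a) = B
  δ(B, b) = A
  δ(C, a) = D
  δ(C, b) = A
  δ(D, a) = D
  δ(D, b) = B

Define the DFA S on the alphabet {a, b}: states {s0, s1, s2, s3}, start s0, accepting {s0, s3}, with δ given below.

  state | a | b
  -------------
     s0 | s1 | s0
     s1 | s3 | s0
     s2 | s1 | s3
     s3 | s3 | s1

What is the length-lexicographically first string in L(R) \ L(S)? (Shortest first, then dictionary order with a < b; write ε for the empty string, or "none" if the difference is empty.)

aab

The string aab is accepted by R but not by S.
No shorter string lies in the difference, and aab is the lexicographically first length-3 string in L(R) \ L(S).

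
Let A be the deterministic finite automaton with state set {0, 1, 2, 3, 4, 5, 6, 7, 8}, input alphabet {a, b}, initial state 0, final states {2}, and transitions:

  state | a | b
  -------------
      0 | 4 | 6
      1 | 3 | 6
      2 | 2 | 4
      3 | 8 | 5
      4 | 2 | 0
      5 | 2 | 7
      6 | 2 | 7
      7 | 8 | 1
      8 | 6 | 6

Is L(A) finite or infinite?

infinite

State 0 is reachable from the start and can reach an accepting state, and it lies on the cycle 0 → 4 → 0.
Traversing that cycle any number of times yields accepted strings of unbounded length, so the language is infinite.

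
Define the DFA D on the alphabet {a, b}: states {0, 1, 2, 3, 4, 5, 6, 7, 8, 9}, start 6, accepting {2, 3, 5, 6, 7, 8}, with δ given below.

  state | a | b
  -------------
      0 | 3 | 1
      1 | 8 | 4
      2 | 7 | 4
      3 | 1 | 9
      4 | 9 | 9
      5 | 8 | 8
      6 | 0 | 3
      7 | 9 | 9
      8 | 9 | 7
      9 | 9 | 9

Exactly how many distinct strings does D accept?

9

The useful subgraph on states {0, 1, 3, 6, 7, 8} is acyclic, so L(D) is finite; the longest accepting path visits 6 useful states, giving maximum string length 5.
Counting accepting paths from 6 by length: 1 of length 0, 1 of length 1, 1 of length 2, 2 of length 3, 3 of length 4, 1 of length 5. Total 9.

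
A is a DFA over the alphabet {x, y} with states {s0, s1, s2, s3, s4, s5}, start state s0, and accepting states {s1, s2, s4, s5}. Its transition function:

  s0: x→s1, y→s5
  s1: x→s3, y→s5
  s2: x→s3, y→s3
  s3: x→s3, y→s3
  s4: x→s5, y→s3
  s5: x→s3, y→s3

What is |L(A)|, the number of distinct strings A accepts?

The useful subgraph on states {s0, s1, s5} is acyclic, so L(A) is finite; the longest accepting path visits 3 useful states, giving maximum string length 2.
Counting accepting paths from s0 by length: 2 of length 1, 1 of length 2. Total 3.

3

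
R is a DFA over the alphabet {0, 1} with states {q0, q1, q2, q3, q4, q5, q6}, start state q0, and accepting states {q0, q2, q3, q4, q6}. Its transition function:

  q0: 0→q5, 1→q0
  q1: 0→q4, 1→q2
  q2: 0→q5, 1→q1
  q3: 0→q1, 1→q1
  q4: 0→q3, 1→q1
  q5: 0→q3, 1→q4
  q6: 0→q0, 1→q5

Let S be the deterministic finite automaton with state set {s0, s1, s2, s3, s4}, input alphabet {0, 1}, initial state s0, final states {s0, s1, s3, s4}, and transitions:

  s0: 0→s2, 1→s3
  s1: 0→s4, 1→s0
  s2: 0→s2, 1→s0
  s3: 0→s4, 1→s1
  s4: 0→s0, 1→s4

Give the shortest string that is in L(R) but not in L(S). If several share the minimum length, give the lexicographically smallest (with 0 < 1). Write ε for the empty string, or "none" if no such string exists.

00

The string 00 is accepted by R but not by S.
No shorter string lies in the difference, and 00 is the lexicographically first length-2 string in L(R) \ L(S).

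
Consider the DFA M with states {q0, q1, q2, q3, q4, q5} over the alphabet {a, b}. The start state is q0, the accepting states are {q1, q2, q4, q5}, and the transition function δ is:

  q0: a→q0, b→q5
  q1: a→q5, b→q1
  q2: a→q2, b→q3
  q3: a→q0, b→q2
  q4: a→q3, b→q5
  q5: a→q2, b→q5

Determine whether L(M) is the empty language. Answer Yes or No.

The string b is accepted: the run q0 → q5 ends in the accepting state q5.
Since at least one string is accepted, L(M) is not empty.

No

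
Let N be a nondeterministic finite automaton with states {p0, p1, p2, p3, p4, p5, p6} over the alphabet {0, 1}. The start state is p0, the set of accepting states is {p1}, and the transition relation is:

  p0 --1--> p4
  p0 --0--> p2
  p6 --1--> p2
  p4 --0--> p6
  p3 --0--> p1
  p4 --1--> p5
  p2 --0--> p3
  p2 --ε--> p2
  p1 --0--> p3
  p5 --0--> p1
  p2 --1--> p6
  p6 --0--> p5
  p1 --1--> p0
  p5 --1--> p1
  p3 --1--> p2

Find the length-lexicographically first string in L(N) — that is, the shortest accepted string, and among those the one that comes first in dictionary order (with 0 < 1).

000

A breadth-first search from p0 reaches an accepting state first via the path p0 → p2 → p3 → p1 on input 000.
No string of length < 3 is accepted (BFS exhausts all shorter strings without reaching an accepting state), and 000 is the lexicographically least accepting string of length 3.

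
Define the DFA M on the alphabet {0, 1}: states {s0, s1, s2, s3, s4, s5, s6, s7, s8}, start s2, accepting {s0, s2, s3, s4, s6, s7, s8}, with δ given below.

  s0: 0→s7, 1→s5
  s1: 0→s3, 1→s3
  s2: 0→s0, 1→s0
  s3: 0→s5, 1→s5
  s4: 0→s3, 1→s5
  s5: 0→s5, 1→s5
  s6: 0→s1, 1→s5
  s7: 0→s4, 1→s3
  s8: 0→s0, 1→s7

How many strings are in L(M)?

11

The useful subgraph on states {s0, s2, s3, s4, s7} is acyclic, so L(M) is finite; the longest accepting path visits 5 useful states, giving maximum string length 4.
Counting accepting paths from s2 by length: 1 of length 0, 2 of length 1, 2 of length 2, 4 of length 3, 2 of length 4. Total 11.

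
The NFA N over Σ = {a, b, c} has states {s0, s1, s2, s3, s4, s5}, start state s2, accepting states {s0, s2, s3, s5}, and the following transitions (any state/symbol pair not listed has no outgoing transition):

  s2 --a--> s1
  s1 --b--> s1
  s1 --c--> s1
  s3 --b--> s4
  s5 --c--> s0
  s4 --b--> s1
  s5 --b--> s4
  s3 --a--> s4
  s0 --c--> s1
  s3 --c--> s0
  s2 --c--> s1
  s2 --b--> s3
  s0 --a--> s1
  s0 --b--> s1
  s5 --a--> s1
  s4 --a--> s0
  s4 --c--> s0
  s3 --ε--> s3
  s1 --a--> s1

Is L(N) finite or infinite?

finite

The useful states (reachable from s2 and able to reach an accepting state) are {s0, s2, s3, s4}.
Restricted to these states the transition graph has no cycle, so every accepting path has bounded length and L is finite.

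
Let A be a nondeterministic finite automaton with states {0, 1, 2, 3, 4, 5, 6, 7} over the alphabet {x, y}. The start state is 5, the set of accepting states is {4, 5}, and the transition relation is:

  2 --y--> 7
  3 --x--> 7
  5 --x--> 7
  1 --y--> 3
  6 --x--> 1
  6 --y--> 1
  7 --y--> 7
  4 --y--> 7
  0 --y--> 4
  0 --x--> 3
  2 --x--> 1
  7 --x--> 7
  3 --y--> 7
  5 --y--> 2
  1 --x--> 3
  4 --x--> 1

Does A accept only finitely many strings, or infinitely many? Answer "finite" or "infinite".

The useful states (reachable from 5 and able to reach an accepting state) are {5}.
Restricted to these states the transition graph has no cycle, so every accepting path has bounded length and L is finite.

finite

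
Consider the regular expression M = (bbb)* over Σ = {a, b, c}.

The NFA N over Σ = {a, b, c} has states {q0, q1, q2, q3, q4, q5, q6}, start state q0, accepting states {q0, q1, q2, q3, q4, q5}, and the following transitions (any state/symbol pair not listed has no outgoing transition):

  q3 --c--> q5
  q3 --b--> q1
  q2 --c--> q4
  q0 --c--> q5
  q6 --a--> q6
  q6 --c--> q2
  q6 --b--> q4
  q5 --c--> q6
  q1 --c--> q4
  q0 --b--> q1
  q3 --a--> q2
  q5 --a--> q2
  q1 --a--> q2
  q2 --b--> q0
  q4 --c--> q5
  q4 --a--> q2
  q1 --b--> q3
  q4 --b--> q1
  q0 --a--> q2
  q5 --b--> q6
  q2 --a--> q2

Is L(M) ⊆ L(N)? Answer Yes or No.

Converting the expression M to a DFA (subset construction, then merging equivalent states) gives the minimal DFA with states {m0, m1, m2, m3}, start state m0, accepting states {m0} and transitions m0: a→m1, b→m2, c→m1; m1: a→m1, b→m1, c→m1; m2: a→m1, b→m3, c→m1; m3: a→m1, b→m0, c→m1.
Exploring the product automaton M × N from the start pair (m0, q0), following both machines on each input symbol, reaches 14 state pairs: (m0, q0), (m1, q2), (m2, q1), (m1, q5), (m1, q0), (m1, q4), (m3, q3), (m1, q6), (m1, q1), (m0, q1), (m1, q3), (m2, q3), (m3, q1), (m0, q3).
M accepts in {m0} and N accepts in {q0, q1, q2, q3, q4, q5}. The reachable pairs whose M-component is accepting are (m0, q0), (m0, q1), (m0, q3); in each of them the N-component is accepting too, so the product for L(M) \ L(N) (M-component accepting, N-component rejecting) has no reachable accepting pair and the difference is empty.
Hence every string in L(M) is also in L(N).

Yes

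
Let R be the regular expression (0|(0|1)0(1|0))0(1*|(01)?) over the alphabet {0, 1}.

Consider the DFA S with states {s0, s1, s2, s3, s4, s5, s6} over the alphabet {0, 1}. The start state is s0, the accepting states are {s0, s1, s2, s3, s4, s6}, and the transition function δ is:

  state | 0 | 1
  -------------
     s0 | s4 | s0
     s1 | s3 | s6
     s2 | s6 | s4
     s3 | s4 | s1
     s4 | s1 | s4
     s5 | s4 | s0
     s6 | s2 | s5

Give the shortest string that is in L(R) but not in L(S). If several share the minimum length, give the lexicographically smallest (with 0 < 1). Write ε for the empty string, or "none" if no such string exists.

The string 0011 is accepted by R but not by S.
No shorter string lies in the difference, and 0011 is the lexicographically first length-4 string in L(R) \ L(S).

0011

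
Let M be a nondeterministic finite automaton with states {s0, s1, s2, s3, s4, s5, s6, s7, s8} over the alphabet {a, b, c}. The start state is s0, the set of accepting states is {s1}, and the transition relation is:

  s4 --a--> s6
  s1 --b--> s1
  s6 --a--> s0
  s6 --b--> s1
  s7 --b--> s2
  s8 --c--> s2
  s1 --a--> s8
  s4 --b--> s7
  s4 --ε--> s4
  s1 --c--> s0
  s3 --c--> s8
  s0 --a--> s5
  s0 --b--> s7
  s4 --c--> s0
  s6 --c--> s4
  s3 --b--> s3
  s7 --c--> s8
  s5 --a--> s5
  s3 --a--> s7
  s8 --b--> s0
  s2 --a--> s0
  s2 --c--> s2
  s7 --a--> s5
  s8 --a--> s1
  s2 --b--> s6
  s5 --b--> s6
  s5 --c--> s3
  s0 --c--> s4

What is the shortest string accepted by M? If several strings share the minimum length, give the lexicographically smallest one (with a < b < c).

abb

A breadth-first search from s0 reaches an accepting state first via the path s0 → s5 → s6 → s1 on input abb.
No string of length < 3 is accepted (BFS exhausts all shorter strings without reaching an accepting state), and abb is the lexicographically least accepting string of length 3.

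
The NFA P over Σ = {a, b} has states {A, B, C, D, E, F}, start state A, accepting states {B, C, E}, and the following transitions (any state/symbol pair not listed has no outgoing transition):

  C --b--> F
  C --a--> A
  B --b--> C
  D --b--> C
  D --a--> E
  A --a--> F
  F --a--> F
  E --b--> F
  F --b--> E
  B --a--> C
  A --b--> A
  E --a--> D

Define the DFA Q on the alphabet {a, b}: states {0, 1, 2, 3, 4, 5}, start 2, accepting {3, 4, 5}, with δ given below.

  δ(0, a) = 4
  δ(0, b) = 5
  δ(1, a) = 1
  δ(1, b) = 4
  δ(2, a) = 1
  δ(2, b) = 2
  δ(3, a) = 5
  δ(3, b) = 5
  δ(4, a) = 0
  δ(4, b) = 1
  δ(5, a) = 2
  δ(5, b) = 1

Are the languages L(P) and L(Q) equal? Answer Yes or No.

Yes

Exploring the product automaton P × Q from the start pair (A, 2), following both machines on each input symbol, reaches 5 state pairs: (A, 2), (F, 1), (E, 4), (D, 0), (C, 5).
P accepts in {B, C, E} and Q accepts in {3, 4, 5}. In every reachable pair the two components are either both accepting — (E, 4), (C, 5) — or both non-accepting, so no string is accepted by exactly one of the machines: L(P) \ L(Q) and L(Q) \ L(P) are both empty.
Hence every string is accepted by P iff it is accepted by Q, and the two languages coincide.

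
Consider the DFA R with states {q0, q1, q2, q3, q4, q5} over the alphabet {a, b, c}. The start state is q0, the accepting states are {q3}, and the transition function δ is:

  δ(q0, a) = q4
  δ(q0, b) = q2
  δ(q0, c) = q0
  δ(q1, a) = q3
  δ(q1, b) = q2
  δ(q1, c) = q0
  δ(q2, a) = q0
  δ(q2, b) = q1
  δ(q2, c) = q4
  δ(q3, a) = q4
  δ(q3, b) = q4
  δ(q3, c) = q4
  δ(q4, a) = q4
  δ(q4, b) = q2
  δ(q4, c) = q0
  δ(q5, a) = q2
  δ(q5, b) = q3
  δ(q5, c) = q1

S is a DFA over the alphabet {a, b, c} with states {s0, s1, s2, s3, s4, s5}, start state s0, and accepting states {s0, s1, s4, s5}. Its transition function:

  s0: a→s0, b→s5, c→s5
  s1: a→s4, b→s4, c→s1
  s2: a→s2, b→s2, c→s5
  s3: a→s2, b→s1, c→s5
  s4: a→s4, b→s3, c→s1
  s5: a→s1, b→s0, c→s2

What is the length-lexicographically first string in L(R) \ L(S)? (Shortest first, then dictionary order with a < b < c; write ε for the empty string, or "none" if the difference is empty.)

babba

The string babba is accepted by R but not by S.
No shorter string lies in the difference, and babba is the lexicographically first length-5 string in L(R) \ L(S).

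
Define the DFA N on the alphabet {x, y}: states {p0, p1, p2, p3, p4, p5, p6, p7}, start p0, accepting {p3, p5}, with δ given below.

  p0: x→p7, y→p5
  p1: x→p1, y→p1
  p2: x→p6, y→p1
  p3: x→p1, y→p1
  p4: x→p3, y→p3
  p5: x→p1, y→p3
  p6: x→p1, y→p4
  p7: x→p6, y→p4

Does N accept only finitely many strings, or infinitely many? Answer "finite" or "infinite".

finite

The useful states (reachable from p0 and able to reach an accepting state) are {p0, p3, p4, p5, p6, p7}.
Restricted to these states the transition graph has no cycle, so every accepting path has bounded length and L is finite.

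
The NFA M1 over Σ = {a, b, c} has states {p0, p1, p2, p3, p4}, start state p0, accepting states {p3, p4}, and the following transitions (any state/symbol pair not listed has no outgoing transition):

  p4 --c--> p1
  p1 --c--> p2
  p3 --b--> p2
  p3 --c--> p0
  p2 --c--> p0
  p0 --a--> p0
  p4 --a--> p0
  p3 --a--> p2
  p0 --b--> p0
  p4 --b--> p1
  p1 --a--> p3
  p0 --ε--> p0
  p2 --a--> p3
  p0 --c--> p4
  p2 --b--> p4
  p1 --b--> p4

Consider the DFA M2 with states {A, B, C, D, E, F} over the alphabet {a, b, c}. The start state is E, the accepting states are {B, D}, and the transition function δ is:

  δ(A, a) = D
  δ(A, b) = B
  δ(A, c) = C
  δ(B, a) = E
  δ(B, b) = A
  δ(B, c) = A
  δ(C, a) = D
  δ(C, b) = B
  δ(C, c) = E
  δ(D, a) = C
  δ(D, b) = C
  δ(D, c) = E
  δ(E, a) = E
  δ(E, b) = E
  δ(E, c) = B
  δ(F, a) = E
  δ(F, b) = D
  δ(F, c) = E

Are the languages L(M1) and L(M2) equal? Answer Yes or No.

Yes

Exploring the product automaton M1 × M2 from the start pair (p0, E), following both machines on each input symbol, reaches 5 state pairs: (p0, E), (p4, B), (p1, A), (p3, D), (p2, C).
M1 accepts in {p3, p4} and M2 accepts in {B, D}. In every reachable pair the two components are either both accepting — (p4, B), (p3, D) — or both non-accepting, so no string is accepted by exactly one of the machines: L(M1) \ L(M2) and L(M2) \ L(M1) are both empty.
Hence every string is accepted by M1 iff it is accepted by M2, and the two languages coincide.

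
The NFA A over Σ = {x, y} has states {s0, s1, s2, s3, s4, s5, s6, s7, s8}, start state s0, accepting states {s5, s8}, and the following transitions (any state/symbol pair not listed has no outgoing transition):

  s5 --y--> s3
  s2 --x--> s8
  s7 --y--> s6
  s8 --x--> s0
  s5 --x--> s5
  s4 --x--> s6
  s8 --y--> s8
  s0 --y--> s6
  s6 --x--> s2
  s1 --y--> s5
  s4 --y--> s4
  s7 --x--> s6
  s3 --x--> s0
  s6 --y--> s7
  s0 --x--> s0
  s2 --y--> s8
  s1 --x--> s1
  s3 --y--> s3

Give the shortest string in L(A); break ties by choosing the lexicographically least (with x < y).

A breadth-first search from s0 reaches an accepting state first via the path s0 → s6 → s2 → s8 on input yxx.
No string of length < 3 is accepted (BFS exhausts all shorter strings without reaching an accepting state), and yxx is the lexicographically least accepting string of length 3.

yxx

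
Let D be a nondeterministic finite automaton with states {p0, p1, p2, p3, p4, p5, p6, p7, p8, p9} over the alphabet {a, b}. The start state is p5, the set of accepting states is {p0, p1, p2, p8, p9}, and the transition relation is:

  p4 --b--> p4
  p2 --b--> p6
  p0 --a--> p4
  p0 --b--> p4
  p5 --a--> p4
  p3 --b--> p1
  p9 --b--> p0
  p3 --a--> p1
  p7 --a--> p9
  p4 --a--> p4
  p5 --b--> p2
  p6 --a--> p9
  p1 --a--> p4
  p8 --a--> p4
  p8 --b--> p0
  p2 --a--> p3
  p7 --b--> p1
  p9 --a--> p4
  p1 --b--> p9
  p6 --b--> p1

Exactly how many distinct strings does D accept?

12

The useful subgraph on states {p0, p1, p2, p3, p5, p6, p9} is acyclic, so L(D) is finite; the longest accepting path visits 6 useful states, giving maximum string length 5.
Counting accepting paths from p5 by length: 1 of length 1, 4 of length 3, 4 of length 4, 3 of length 5. Total 12.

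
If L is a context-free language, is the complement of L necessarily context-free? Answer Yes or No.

CFLs are closed under union, so if they were also closed under complement they would be closed under intersection by De Morgan (L₁ ∩ L₂ is the complement of the union of the complements). But {aⁿbⁿcᵐ} ∩ {aᵐbⁿcⁿ} = {aⁿbⁿcⁿ} is not context-free although both operands are.

No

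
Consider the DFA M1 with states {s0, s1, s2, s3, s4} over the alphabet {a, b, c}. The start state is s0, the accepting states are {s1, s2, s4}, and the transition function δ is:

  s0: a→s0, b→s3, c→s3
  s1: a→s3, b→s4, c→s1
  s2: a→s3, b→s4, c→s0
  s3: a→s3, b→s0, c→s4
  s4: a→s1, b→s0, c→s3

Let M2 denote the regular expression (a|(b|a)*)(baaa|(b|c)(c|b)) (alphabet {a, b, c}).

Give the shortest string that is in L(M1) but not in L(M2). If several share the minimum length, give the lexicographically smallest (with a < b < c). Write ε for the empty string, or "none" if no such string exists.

The string bac is accepted by M1 but not by M2.
No shorter string lies in the difference, and bac is the lexicographically first length-3 string in L(M1) \ L(M2).

bac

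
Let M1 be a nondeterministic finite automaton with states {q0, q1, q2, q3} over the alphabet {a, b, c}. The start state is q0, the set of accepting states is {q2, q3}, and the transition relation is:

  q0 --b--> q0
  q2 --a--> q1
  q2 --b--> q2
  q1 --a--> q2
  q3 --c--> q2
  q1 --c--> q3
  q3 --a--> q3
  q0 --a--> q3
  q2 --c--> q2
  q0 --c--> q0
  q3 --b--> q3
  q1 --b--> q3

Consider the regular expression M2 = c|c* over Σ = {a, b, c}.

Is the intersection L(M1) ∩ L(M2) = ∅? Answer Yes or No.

Converting the expression M2 to a DFA (subset construction, then merging equivalent states) gives the minimal DFA with states {r0, r1}, start state r0, accepting states {r0} and transitions r0: a→r1, b→r1, c→r0; r1: a→r1, b→r1, c→r1.
Exploring the product automaton M1 × M2 from the start pair (q0, r0), following both machines on each input symbol, reaches 5 state pairs: (q0, r0), (q3, r1), (q0, r1), (q2, r1), (q1, r1).
M1 accepts in {q2, q3} and M2 accepts in {r0}; no reachable pair has both components accepting, so no string drives both machines to acceptance simultaneously and L(M1) ∩ L(M2) = ∅.
So no string is accepted by both, and the intersection is empty.

Yes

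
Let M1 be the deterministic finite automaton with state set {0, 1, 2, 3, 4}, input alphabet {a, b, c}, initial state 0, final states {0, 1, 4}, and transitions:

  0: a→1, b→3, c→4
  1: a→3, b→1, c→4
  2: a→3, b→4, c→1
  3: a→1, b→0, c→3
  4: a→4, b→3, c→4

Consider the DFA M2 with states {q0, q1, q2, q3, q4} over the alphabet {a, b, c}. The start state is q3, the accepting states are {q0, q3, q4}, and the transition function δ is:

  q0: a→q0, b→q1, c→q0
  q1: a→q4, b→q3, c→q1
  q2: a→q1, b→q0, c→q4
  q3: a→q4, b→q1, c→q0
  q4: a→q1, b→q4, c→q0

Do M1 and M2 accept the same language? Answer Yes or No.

Exploring the product automaton M1 × M2 from the start pair (0, q3), following both machines on each input symbol, reaches 4 state pairs: (0, q3), (1, q4), (3, q1), (4, q0).
M1 accepts in {0, 1, 4} and M2 accepts in {q0, q3, q4}. In every reachable pair the two components are either both accepting — (0, q3), (1, q4), (4, q0) — or both non-accepting, so no string is accepted by exactly one of the machines: L(M1) \ L(M2) and L(M2) \ L(M1) are both empty.
Hence every string is accepted by M1 iff it is accepted by M2, and the two languages coincide.

Yes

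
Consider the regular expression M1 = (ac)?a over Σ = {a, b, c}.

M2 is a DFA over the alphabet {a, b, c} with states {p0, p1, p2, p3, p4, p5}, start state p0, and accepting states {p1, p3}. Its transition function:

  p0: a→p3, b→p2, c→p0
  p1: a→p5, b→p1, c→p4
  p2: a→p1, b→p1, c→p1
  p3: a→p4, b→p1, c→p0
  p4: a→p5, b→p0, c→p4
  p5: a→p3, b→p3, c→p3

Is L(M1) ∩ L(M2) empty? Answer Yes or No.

No

The string a is accepted by both M1 and M2.
Hence L(M1) ∩ L(M2) ≠ ∅.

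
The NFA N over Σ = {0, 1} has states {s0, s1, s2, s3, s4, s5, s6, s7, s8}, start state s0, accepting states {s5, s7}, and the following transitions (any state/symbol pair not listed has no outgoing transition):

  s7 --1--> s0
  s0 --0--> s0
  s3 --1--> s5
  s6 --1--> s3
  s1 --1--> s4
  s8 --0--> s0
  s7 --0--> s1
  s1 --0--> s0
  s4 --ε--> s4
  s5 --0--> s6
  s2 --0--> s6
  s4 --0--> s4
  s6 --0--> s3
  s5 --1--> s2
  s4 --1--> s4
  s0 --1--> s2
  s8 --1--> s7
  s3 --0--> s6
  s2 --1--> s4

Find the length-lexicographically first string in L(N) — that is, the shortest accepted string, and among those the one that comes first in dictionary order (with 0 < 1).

1001

A breadth-first search from s0 reaches an accepting state first via the path s0 → s2 → s6 → s3 → s5 on input 1001.
No string of length < 4 is accepted (BFS exhausts all shorter strings without reaching an accepting state), and 1001 is the lexicographically least accepting string of length 4.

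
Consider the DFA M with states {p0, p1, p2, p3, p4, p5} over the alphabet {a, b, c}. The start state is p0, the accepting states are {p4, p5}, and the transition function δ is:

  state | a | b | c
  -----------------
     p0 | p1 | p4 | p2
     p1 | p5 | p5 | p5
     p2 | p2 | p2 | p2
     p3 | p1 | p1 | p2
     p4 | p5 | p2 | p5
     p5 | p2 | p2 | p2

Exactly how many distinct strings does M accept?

6

The useful subgraph on states {p0, p1, p4, p5} is acyclic, so L(M) is finite; the longest accepting path visits 3 useful states, giving maximum string length 2.
Counting accepting paths from p0 by length: 1 of length 1, 5 of length 2. Total 6.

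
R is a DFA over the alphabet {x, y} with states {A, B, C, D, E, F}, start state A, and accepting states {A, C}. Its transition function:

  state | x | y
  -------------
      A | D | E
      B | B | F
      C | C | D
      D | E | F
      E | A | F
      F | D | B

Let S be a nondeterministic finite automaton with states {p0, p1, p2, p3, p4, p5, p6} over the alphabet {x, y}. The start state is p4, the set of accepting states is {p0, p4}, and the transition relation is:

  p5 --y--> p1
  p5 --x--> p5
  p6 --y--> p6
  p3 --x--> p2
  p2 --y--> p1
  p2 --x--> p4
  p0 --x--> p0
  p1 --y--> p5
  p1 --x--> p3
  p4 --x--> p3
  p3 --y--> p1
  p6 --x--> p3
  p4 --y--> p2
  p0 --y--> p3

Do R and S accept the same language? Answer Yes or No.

Yes

Exploring the product automaton R × S from the start pair (A, p4), following both machines on each input symbol, reaches 5 state pairs: (A, p4), (D, p3), (E, p2), (F, p1), (B, p5).
R accepts in {A, C} and S accepts in {p0, p4}. In every reachable pair the two components are either both accepting — (A, p4) — or both non-accepting, so no string is accepted by exactly one of the machines: L(R) \ L(S) and L(S) \ L(R) are both empty.
Hence every string is accepted by R iff it is accepted by S, and the two languages coincide.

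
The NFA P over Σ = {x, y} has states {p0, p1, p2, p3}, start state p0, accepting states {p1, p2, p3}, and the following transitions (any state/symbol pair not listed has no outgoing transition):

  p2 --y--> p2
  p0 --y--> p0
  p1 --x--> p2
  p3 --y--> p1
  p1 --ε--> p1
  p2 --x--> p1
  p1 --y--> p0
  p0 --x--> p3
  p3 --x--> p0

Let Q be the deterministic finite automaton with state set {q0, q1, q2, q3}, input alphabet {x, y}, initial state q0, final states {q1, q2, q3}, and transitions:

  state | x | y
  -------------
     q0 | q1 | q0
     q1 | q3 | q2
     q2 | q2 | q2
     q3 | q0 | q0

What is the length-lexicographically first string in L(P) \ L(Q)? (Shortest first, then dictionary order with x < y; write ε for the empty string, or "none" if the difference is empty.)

The string xxx is accepted by P but not by Q.
No shorter string lies in the difference, and xxx is the lexicographically first length-3 string in L(P) \ L(Q).

xxx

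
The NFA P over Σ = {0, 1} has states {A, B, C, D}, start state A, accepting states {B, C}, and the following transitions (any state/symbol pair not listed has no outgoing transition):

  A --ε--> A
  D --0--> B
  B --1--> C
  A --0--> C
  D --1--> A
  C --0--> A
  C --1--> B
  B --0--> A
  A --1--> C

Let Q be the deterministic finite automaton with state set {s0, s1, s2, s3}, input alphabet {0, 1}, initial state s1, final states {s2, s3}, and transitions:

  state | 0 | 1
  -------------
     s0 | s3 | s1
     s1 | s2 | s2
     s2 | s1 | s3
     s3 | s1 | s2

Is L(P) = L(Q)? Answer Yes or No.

Yes

Exploring the product automaton P × Q from the start pair (A, s1), following both machines on each input symbol, reaches 3 state pairs: (A, s1), (C, s2), (B, s3).
P accepts in {B, C} and Q accepts in {s2, s3}. In every reachable pair the two components are either both accepting — (C, s2), (B, s3) — or both non-accepting, so no string is accepted by exactly one of the machines: L(P) \ L(Q) and L(Q) \ L(P) are both empty.
Hence every string is accepted by P iff it is accepted by Q, and the two languages coincide.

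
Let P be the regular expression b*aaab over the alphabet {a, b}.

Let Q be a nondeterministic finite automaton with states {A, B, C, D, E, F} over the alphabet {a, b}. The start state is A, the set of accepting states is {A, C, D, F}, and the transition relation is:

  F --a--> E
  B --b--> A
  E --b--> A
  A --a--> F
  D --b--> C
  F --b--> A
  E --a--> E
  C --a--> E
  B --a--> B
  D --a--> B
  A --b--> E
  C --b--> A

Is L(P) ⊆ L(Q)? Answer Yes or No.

Converting the expression P to a DFA (subset construction, then merging equivalent states) gives the minimal DFA with states {p0, p1, p2, p3, p4, p5}, start state p0, accepting states {p5} and transitions p0: a→p1, b→p0; p1: a→p2, b→p3; p2: a→p4, b→p3; p3: a→p3, b→p3; p4: a→p3, b→p5; p5: a→p3, b→p3.
Exploring the product automaton P × Q from the start pair (p0, A), following both machines on each input symbol, reaches 10 state pairs: (p0, A), (p1, F), (p0, E), (p2, E), (p3, A), (p1, E), (p4, E), (p3, F), (p3, E), (p5, A).
P accepts in {p5} and Q accepts in {A, C, D, F}. The reachable pairs whose P-component is accepting are (p5, A); in each of them the Q-component is accepting too, so the product for L(P) \ L(Q) (P-component accepting, Q-component rejecting) has no reachable accepting pair and the difference is empty.
Hence every string in L(P) is also in L(Q).

Yes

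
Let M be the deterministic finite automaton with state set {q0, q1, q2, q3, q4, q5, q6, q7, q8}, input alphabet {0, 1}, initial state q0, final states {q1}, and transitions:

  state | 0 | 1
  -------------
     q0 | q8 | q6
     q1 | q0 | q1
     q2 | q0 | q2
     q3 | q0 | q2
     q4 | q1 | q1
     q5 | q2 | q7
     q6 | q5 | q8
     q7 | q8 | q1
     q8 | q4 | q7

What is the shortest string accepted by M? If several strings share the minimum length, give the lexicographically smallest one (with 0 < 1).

000

A breadth-first search from q0 reaches an accepting state first via the path q0 → q8 → q4 → q1 on input 000.
No string of length < 3 is accepted (BFS exhausts all shorter strings without reaching an accepting state), and 000 is the lexicographically least accepting string of length 3.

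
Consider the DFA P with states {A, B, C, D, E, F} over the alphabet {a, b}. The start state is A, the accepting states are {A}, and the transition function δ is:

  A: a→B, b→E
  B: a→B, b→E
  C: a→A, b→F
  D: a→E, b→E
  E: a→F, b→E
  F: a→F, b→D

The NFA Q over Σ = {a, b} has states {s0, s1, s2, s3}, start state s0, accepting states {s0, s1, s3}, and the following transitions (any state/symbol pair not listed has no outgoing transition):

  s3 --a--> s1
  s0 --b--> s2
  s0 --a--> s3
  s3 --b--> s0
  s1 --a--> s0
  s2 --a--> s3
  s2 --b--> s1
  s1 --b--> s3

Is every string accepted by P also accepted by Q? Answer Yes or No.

Yes

Exploring the product automaton P × Q from the start pair (A, s0), following both machines on each input symbol, reaches 14 state pairs: (A, s0), (B, s3), (E, s2), (B, s1), (E, s0), (F, s3), (E, s1), (B, s0), (E, s3), (F, s1), (D, s0), (F, s0), (D, s3), (D, s2).
P accepts in {A} and Q accepts in {s0, s1, s3}. The reachable pairs whose P-component is accepting are (A, s0); in each of them the Q-component is accepting too, so the product for L(P) \ L(Q) (P-component accepting, Q-component rejecting) has no reachable accepting pair and the difference is empty.
Hence every string in L(P) is also in L(Q).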